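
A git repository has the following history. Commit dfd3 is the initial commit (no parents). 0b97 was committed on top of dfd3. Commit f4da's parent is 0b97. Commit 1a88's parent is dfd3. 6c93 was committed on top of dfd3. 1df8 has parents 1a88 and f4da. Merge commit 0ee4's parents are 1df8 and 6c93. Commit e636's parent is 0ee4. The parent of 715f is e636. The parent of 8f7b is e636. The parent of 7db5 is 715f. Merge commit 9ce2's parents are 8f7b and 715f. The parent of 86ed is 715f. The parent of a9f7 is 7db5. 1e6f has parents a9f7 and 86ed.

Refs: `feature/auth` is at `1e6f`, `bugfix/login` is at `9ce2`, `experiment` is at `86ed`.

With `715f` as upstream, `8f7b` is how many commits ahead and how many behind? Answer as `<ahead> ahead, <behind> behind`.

Reachable from 8f7b: {0b97, 0ee4, 1a88, 1df8, 6c93, 8f7b, dfd3, e636, f4da}.
Reachable from 715f: {0b97, 0ee4, 1a88, 1df8, 6c93, 715f, dfd3, e636, f4da}.
Only in 8f7b's history (ahead): {8f7b} — 1.
Only in 715f's history (behind): {715f} — 1.

1 ahead, 1 behind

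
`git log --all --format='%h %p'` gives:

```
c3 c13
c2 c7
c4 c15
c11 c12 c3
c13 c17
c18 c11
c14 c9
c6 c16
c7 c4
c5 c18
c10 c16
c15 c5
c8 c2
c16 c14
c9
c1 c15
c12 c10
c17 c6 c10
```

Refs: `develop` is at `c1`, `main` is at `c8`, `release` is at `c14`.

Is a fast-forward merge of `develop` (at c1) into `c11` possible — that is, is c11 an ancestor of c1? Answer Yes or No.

A fast-forward from c11 to c1 is possible iff c11 is an ancestor of c1.
Ancestors of c1: {c1, c10, c11, c12, c13, c14, c15, c16, c17, c18, c3, c5, c6, c9}.
c11 is among them, so fast-forward is possible.

Yes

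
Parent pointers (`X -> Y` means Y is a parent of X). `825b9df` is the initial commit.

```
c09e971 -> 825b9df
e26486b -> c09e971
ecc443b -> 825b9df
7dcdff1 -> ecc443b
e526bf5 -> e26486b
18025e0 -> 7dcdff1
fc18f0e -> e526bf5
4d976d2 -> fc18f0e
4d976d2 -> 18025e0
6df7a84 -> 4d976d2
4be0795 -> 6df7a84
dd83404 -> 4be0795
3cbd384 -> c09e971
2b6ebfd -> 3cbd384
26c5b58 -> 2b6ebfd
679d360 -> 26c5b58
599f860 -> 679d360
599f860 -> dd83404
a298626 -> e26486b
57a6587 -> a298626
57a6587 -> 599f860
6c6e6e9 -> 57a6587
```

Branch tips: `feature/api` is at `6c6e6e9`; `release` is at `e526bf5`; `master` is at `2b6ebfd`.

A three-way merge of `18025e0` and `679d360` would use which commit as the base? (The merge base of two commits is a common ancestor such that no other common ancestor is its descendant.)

Ancestors of 18025e0: {18025e0, 7dcdff1, 825b9df, ecc443b}.
Ancestors of 679d360: {26c5b58, 2b6ebfd, 3cbd384, 679d360, 825b9df, c09e971}.
Common ancestors: {825b9df}.
The only common ancestor is 825b9df, so it is the merge base.

825b9df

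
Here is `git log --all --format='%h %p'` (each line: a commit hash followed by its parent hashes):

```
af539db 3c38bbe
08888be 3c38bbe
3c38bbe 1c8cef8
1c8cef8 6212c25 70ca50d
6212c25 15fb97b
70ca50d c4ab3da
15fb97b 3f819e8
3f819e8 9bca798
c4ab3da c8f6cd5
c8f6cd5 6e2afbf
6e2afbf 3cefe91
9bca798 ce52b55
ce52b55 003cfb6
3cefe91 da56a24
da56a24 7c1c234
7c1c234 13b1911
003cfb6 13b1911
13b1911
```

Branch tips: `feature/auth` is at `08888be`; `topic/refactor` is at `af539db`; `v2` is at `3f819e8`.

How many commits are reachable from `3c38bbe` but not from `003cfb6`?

Reachable from 3c38bbe: {003cfb6, 13b1911, 15fb97b, 1c8cef8, 3c38bbe, 3cefe91, 3f819e8, 6212c25, 6e2afbf, 70ca50d, 7c1c234, 9bca798, c4ab3da, c8f6cd5, ce52b55, da56a24}.
Reachable from 003cfb6: {003cfb6, 13b1911}.
In 3c38bbe's history but not 003cfb6's: {15fb97b, 1c8cef8, 3c38bbe, 3cefe91, 3f819e8, 6212c25, 6e2afbf, 70ca50d, 7c1c234, 9bca798, c4ab3da, c8f6cd5, ce52b55, da56a24} — 14 commits.

14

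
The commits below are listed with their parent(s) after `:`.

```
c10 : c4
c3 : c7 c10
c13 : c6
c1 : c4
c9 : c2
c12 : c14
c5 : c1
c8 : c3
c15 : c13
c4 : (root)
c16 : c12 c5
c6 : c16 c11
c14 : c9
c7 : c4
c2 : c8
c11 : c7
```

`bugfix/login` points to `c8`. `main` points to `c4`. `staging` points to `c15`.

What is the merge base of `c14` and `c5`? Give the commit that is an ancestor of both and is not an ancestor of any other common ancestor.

c4

Ancestors of c14: {c10, c14, c2, c3, c4, c7, c8, c9}.
Ancestors of c5: {c1, c4, c5}.
Common ancestors: {c4}.
The only common ancestor is c4, so it is the merge base.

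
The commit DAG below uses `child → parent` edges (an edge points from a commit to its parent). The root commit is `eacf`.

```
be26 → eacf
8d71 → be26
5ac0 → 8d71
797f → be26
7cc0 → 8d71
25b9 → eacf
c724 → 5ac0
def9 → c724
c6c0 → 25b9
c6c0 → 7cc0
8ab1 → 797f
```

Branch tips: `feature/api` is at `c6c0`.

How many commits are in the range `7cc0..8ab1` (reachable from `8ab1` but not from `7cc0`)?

2

Reachable from 8ab1: {797f, 8ab1, be26, eacf}.
Reachable from 7cc0: {7cc0, 8d71, be26, eacf}.
In 8ab1's history but not 7cc0's: {797f, 8ab1} — 2 commits.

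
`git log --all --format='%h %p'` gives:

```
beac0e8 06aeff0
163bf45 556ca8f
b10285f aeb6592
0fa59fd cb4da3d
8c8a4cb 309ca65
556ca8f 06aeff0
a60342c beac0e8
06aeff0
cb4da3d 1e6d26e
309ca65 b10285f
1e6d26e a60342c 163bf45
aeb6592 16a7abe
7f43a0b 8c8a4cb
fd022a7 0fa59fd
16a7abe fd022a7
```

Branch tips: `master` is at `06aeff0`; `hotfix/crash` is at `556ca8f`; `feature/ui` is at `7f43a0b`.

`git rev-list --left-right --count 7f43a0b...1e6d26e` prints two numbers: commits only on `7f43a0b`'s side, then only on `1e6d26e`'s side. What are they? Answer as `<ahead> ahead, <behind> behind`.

9 ahead, 0 behind

Reachable from 7f43a0b: {06aeff0, 0fa59fd, 163bf45, 16a7abe, 1e6d26e, 309ca65, 556ca8f, 7f43a0b, 8c8a4cb, a60342c, aeb6592, b10285f, beac0e8, cb4da3d, fd022a7}.
Reachable from 1e6d26e: {06aeff0, 163bf45, 1e6d26e, 556ca8f, a60342c, beac0e8}.
Only in 7f43a0b's history (ahead): {0fa59fd, 16a7abe, 309ca65, 7f43a0b, 8c8a4cb, aeb6592, b10285f, cb4da3d, fd022a7} — 9.
Only in 1e6d26e's history (behind): {} — 0.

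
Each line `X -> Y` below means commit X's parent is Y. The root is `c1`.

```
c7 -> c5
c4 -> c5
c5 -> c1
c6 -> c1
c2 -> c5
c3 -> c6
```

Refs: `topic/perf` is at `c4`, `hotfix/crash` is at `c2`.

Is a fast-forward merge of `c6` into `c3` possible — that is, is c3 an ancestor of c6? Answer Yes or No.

A fast-forward from c3 to c6 is possible iff c3 is an ancestor of c6.
Ancestors of c6: {c1, c6}.
c3 is not among them, so fast-forward is not possible.

No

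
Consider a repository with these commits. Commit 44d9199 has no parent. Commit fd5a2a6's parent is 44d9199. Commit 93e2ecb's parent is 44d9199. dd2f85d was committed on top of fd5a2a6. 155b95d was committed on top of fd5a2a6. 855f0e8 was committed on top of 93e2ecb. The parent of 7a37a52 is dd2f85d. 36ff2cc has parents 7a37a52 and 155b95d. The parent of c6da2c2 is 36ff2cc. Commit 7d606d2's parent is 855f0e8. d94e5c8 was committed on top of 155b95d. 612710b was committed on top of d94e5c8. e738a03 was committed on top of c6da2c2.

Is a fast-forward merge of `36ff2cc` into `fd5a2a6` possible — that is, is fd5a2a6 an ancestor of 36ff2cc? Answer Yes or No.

Yes

A fast-forward from fd5a2a6 to 36ff2cc is possible iff fd5a2a6 is an ancestor of 36ff2cc.
Ancestors of 36ff2cc: {155b95d, 36ff2cc, 44d9199, 7a37a52, dd2f85d, fd5a2a6}.
fd5a2a6 is among them, so fast-forward is possible.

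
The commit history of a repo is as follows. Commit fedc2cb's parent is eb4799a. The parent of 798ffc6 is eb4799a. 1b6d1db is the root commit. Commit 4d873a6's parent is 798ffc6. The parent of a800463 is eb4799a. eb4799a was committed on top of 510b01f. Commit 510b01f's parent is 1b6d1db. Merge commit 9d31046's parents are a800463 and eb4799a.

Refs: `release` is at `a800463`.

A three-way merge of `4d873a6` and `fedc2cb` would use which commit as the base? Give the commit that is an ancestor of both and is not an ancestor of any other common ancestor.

Ancestors of 4d873a6: {1b6d1db, 4d873a6, 510b01f, 798ffc6, eb4799a}.
Ancestors of fedc2cb: {1b6d1db, 510b01f, eb4799a, fedc2cb}.
Common ancestors: {1b6d1db, 510b01f, eb4799a}.
Among these, eb4799a is not an ancestor of any other common ancestor — it is the merge base.

eb4799a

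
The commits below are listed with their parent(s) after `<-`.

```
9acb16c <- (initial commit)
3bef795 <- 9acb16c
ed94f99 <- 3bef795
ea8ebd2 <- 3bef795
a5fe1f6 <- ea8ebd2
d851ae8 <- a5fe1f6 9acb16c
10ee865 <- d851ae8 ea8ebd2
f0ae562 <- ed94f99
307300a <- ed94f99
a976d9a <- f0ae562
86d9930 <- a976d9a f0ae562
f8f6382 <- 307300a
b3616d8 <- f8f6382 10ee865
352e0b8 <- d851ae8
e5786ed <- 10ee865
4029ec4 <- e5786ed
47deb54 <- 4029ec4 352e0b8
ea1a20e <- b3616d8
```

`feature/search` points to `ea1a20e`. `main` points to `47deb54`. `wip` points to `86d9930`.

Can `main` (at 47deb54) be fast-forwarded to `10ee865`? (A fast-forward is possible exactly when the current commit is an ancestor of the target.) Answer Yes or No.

A fast-forward from 47deb54 to 10ee865 is possible iff 47deb54 is an ancestor of 10ee865.
Ancestors of 10ee865: {10ee865, 3bef795, 9acb16c, a5fe1f6, d851ae8, ea8ebd2}.
47deb54 is not among them, so fast-forward is not possible.

No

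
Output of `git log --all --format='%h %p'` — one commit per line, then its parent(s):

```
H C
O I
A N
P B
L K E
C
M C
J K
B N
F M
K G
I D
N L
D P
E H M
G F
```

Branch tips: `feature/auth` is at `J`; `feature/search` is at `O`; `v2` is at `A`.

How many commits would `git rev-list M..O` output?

12

Reachable from O: {B, C, D, E, F, G, H, I, K, L, M, N, O, P}.
Reachable from M: {C, M}.
In O's history but not M's: {B, D, E, F, G, H, I, K, L, N, O, P} — 12 commits.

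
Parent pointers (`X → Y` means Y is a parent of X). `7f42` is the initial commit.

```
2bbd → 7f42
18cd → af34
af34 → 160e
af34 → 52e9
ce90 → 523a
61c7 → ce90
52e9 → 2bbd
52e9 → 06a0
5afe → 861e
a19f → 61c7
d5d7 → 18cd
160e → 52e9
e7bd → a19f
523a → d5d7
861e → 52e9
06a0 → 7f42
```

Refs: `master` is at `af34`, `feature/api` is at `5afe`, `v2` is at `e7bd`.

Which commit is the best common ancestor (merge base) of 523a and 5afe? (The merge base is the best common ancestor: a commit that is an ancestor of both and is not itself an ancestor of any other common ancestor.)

Ancestors of 523a: {06a0, 160e, 18cd, 2bbd, 523a, 52e9, 7f42, af34, d5d7}.
Ancestors of 5afe: {06a0, 2bbd, 52e9, 5afe, 7f42, 861e}.
Common ancestors: {06a0, 2bbd, 52e9, 7f42}.
Among these, 52e9 is not an ancestor of any other common ancestor — it is the merge base.

52e9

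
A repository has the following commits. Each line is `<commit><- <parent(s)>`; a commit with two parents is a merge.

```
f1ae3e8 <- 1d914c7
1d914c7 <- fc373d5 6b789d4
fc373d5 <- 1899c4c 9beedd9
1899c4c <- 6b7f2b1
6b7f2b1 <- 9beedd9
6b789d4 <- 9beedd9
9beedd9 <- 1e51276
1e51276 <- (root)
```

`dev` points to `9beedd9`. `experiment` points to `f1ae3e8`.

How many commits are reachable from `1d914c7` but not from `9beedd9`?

Reachable from 1d914c7: {1899c4c, 1d914c7, 1e51276, 6b789d4, 6b7f2b1, 9beedd9, fc373d5}.
Reachable from 9beedd9: {1e51276, 9beedd9}.
In 1d914c7's history but not 9beedd9's: {1899c4c, 1d914c7, 6b789d4, 6b7f2b1, fc373d5} — 5 commits.

5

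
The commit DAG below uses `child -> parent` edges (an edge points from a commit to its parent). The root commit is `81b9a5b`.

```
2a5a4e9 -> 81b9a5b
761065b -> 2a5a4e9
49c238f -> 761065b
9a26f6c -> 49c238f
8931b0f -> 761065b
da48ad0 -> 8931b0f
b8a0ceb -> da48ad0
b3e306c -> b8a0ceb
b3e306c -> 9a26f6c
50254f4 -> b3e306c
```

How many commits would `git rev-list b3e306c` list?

Walking parent pointers from b3e306c: reachable set = {2a5a4e9, 49c238f, 761065b, 81b9a5b, 8931b0f, 9a26f6c, b3e306c, b8a0ceb, da48ad0}.
That is 9 commits.

9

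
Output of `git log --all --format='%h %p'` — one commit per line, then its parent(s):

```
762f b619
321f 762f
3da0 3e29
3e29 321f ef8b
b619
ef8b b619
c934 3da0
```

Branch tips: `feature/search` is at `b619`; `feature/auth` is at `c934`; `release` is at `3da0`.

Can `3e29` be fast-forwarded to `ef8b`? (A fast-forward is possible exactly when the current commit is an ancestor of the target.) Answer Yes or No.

A fast-forward from 3e29 to ef8b is possible iff 3e29 is an ancestor of ef8b.
Ancestors of ef8b: {b619, ef8b}.
3e29 is not among them, so fast-forward is not possible.

No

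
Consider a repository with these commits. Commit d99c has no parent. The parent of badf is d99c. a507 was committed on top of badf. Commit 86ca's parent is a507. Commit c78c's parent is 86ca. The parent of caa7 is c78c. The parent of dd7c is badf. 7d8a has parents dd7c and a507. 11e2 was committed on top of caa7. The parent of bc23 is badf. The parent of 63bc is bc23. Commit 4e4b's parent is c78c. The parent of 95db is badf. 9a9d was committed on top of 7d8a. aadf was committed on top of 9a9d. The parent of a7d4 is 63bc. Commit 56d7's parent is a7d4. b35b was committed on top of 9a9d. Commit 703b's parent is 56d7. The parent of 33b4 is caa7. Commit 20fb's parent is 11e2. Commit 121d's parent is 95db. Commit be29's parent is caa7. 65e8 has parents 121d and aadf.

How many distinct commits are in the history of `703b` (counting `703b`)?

Walking parent pointers from 703b: reachable set = {56d7, 63bc, 703b, a7d4, badf, bc23, d99c}.
That is 7 commits.

7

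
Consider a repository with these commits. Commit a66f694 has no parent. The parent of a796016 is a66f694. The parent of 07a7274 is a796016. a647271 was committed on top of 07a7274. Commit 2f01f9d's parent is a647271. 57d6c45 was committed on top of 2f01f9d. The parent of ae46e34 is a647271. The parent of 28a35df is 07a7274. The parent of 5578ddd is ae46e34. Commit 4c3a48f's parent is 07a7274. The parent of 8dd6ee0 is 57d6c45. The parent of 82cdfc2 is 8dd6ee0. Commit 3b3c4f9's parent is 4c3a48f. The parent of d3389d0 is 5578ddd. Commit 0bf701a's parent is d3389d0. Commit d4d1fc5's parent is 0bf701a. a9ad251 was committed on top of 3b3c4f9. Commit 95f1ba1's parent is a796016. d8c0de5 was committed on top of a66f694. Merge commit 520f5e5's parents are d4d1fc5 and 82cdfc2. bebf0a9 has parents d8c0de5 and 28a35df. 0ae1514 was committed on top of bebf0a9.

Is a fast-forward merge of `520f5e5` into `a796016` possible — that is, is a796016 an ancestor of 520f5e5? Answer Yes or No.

A fast-forward from a796016 to 520f5e5 is possible iff a796016 is an ancestor of 520f5e5.
Ancestors of 520f5e5: {07a7274, 0bf701a, 2f01f9d, 520f5e5, 5578ddd, 57d6c45, 82cdfc2, 8dd6ee0, a647271, a66f694, a796016, ae46e34, d3389d0, d4d1fc5}.
a796016 is among them, so fast-forward is possible.

Yes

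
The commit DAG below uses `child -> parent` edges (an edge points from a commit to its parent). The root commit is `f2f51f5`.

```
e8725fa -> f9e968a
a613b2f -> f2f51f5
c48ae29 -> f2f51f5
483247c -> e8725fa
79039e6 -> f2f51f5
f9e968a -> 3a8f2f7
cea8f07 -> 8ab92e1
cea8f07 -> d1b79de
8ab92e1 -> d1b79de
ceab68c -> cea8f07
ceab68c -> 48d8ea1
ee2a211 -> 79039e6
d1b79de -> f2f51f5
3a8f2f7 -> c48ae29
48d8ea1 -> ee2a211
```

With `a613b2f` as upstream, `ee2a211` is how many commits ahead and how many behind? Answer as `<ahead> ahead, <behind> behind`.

2 ahead, 1 behind

Reachable from ee2a211: {79039e6, ee2a211, f2f51f5}.
Reachable from a613b2f: {a613b2f, f2f51f5}.
Only in ee2a211's history (ahead): {79039e6, ee2a211} — 2.
Only in a613b2f's history (behind): {a613b2f} — 1.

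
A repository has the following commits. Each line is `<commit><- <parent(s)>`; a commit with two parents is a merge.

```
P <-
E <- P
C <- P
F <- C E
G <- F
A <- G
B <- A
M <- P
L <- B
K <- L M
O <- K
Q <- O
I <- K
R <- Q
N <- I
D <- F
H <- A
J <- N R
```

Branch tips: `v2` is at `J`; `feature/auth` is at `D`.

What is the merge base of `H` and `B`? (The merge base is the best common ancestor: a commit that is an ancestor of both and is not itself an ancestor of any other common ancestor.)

Ancestors of H: {A, C, E, F, G, H, P}.
Ancestors of B: {A, B, C, E, F, G, P}.
Common ancestors: {A, C, E, F, G, P}.
Among these, A is not an ancestor of any other common ancestor — it is the merge base.

A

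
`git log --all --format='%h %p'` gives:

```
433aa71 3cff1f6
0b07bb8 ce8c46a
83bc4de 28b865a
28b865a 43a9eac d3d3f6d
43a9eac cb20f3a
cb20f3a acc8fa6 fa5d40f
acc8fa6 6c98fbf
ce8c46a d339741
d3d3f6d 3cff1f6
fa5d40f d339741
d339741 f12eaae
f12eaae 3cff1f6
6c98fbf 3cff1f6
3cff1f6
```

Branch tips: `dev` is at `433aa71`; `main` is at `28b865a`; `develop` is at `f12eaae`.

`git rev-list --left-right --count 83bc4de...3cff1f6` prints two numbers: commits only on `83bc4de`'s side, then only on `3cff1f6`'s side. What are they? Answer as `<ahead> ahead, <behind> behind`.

10 ahead, 0 behind

Reachable from 83bc4de: {28b865a, 3cff1f6, 43a9eac, 6c98fbf, 83bc4de, acc8fa6, cb20f3a, d339741, d3d3f6d, f12eaae, fa5d40f}.
Reachable from 3cff1f6: {3cff1f6}.
Only in 83bc4de's history (ahead): {28b865a, 43a9eac, 6c98fbf, 83bc4de, acc8fa6, cb20f3a, d339741, d3d3f6d, f12eaae, fa5d40f} — 10.
Only in 3cff1f6's history (behind): {} — 0.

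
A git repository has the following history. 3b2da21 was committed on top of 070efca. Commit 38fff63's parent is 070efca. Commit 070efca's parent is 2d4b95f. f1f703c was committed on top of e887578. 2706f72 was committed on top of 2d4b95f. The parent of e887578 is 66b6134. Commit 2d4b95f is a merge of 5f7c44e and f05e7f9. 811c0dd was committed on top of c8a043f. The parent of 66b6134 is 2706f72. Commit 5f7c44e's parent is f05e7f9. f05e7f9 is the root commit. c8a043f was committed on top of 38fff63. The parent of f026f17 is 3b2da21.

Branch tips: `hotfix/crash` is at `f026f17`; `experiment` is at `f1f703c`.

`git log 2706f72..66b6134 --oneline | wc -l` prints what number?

Reachable from 66b6134: {2706f72, 2d4b95f, 5f7c44e, 66b6134, f05e7f9}.
Reachable from 2706f72: {2706f72, 2d4b95f, 5f7c44e, f05e7f9}.
In 66b6134's history but not 2706f72's: {66b6134} — 1 commit.

1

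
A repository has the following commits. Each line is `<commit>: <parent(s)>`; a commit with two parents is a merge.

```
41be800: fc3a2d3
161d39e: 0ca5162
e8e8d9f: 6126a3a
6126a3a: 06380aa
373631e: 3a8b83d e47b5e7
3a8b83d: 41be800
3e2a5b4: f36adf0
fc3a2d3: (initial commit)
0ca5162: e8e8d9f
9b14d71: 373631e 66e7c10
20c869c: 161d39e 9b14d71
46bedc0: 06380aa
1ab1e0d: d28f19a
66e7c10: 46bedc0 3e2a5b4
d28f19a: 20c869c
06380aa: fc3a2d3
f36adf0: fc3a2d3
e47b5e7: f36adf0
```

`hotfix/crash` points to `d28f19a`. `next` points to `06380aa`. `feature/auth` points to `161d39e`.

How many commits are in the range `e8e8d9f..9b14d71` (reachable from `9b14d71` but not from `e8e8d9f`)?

Reachable from 9b14d71: {06380aa, 373631e, 3a8b83d, 3e2a5b4, 41be800, 46bedc0, 66e7c10, 9b14d71, e47b5e7, f36adf0, fc3a2d3}.
Reachable from e8e8d9f: {06380aa, 6126a3a, e8e8d9f, fc3a2d3}.
In 9b14d71's history but not e8e8d9f's: {373631e, 3a8b83d, 3e2a5b4, 41be800, 46bedc0, 66e7c10, 9b14d71, e47b5e7, f36adf0} — 9 commits.

9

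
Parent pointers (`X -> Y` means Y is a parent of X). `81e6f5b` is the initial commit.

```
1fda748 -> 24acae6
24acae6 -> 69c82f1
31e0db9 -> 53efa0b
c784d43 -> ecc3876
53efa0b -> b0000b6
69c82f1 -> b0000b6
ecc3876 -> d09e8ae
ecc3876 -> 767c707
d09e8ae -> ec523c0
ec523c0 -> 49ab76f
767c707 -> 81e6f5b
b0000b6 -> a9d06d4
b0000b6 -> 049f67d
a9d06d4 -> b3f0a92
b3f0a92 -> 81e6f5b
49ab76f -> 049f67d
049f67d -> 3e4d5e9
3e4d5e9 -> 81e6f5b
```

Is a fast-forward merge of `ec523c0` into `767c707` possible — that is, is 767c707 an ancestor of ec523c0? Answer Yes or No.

No

A fast-forward from 767c707 to ec523c0 is possible iff 767c707 is an ancestor of ec523c0.
Ancestors of ec523c0: {049f67d, 3e4d5e9, 49ab76f, 81e6f5b, ec523c0}.
767c707 is not among them, so fast-forward is not possible.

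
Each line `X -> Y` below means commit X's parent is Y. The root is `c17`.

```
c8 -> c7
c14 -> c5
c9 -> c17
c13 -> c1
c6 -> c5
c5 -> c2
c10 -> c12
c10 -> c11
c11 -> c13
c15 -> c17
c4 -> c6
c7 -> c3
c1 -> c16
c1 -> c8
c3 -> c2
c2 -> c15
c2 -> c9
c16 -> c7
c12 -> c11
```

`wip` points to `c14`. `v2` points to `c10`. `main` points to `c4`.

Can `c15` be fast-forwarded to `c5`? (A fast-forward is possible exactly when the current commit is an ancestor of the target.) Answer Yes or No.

A fast-forward from c15 to c5 is possible iff c15 is an ancestor of c5.
Ancestors of c5: {c15, c17, c2, c5, c9}.
c15 is among them, so fast-forward is possible.

Yes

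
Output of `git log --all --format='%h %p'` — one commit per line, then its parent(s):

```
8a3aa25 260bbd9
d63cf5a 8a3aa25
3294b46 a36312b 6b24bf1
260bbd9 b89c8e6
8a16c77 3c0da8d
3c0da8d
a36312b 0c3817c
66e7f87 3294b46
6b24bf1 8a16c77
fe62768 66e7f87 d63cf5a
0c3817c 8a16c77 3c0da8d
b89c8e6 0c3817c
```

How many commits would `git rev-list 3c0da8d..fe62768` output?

Reachable from fe62768: {0c3817c, 260bbd9, 3294b46, 3c0da8d, 66e7f87, 6b24bf1, 8a16c77, 8a3aa25, a36312b, b89c8e6, d63cf5a, fe62768}.
Reachable from 3c0da8d: {3c0da8d}.
In fe62768's history but not 3c0da8d's: {0c3817c, 260bbd9, 3294b46, 66e7f87, 6b24bf1, 8a16c77, 8a3aa25, a36312b, b89c8e6, d63cf5a, fe62768} — 11 commits.

11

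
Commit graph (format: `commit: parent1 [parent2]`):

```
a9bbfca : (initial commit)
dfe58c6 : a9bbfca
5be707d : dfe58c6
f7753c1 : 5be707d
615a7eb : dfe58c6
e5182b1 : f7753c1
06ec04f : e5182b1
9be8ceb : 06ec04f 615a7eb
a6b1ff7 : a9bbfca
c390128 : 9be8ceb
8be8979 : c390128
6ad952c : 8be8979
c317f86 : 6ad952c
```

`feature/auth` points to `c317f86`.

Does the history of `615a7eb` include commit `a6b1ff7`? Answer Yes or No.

Ancestors of 615a7eb: {615a7eb, a9bbfca, dfe58c6}.
a6b1ff7 is not in that set, so it is not an ancestor of 615a7eb.

No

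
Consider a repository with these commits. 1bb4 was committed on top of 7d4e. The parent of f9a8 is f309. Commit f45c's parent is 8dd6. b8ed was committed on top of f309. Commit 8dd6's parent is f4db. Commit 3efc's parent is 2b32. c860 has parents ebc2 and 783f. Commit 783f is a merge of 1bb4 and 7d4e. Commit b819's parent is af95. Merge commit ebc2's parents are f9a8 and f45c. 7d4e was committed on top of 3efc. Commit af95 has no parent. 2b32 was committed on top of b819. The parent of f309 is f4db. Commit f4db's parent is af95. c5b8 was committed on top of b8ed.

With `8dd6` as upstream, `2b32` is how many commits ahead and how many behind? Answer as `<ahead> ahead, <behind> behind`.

Reachable from 2b32: {2b32, af95, b819}.
Reachable from 8dd6: {8dd6, af95, f4db}.
Only in 2b32's history (ahead): {2b32, b819} — 2.
Only in 8dd6's history (behind): {8dd6, f4db} — 2.

2 ahead, 2 behind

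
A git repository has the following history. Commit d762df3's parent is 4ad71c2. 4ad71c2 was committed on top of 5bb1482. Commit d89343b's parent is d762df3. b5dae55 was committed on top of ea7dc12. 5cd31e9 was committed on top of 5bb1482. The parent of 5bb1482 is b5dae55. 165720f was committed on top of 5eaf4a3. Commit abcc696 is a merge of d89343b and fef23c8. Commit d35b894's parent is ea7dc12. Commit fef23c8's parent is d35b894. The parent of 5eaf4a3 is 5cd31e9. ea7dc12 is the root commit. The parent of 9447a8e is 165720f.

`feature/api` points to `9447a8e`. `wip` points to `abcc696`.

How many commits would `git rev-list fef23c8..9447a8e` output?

Reachable from 9447a8e: {165720f, 5bb1482, 5cd31e9, 5eaf4a3, 9447a8e, b5dae55, ea7dc12}.
Reachable from fef23c8: {d35b894, ea7dc12, fef23c8}.
In 9447a8e's history but not fef23c8's: {165720f, 5bb1482, 5cd31e9, 5eaf4a3, 9447a8e, b5dae55} — 6 commits.

6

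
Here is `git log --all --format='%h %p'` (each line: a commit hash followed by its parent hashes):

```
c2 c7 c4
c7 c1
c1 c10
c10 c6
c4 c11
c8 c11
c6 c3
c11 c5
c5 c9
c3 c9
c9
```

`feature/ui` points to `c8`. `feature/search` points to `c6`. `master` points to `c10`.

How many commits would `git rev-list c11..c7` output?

5

Reachable from c7: {c1, c10, c3, c6, c7, c9}.
Reachable from c11: {c11, c5, c9}.
In c7's history but not c11's: {c1, c10, c3, c6, c7} — 5 commits.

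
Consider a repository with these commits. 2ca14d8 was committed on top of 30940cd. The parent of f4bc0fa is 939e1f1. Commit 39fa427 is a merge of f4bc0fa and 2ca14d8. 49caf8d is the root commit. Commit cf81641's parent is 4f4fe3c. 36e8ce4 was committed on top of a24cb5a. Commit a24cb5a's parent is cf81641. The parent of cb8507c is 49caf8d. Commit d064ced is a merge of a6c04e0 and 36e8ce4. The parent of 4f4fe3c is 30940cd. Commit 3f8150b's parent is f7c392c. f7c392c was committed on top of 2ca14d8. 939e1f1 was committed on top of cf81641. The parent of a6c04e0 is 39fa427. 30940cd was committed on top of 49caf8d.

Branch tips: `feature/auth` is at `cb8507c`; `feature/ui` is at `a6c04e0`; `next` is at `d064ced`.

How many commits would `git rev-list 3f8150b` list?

5

Walking parent pointers from 3f8150b: reachable set = {2ca14d8, 30940cd, 3f8150b, 49caf8d, f7c392c}.
That is 5 commits.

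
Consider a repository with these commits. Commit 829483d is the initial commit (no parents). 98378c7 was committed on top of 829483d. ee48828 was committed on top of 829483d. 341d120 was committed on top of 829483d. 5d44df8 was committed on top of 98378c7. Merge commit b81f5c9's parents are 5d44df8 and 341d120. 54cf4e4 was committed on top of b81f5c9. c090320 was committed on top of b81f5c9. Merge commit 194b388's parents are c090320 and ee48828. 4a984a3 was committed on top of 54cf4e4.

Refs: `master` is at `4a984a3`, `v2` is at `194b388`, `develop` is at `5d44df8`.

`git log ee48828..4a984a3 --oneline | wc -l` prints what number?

Reachable from 4a984a3: {341d120, 4a984a3, 54cf4e4, 5d44df8, 829483d, 98378c7, b81f5c9}.
Reachable from ee48828: {829483d, ee48828}.
In 4a984a3's history but not ee48828's: {341d120, 4a984a3, 54cf4e4, 5d44df8, 98378c7, b81f5c9} — 6 commits.

6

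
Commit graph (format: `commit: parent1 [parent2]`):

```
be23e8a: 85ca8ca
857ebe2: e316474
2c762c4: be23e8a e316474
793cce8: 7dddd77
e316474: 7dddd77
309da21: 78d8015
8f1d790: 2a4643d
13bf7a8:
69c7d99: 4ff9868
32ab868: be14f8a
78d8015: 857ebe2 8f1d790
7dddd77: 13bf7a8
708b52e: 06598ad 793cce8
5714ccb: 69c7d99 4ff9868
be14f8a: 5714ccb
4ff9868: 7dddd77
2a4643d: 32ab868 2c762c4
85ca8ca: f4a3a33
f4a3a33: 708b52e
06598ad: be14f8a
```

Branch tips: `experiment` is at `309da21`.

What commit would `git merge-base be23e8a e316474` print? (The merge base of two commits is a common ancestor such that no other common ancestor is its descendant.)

Ancestors of be23e8a: {06598ad, 13bf7a8, 4ff9868, 5714ccb, 69c7d99, 708b52e, 793cce8, 7dddd77, 85ca8ca, be14f8a, be23e8a, f4a3a33}.
Ancestors of e316474: {13bf7a8, 7dddd77, e316474}.
Common ancestors: {13bf7a8, 7dddd77}.
Among these, 7dddd77 is not an ancestor of any other common ancestor — it is the merge base.

7dddd77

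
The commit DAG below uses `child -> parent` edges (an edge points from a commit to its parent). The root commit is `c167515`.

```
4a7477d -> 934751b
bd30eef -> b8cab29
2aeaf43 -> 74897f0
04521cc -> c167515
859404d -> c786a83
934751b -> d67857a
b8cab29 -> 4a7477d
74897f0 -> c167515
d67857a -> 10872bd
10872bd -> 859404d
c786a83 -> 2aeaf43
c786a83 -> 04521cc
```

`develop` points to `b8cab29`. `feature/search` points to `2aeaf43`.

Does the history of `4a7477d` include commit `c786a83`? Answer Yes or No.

Ancestors of 4a7477d (commits reachable by following parents): {04521cc, 10872bd, 2aeaf43, 4a7477d, 74897f0, 859404d, 934751b, c167515, c786a83, d67857a}.
c786a83 is in that set, so it is an ancestor of 4a7477d.

Yes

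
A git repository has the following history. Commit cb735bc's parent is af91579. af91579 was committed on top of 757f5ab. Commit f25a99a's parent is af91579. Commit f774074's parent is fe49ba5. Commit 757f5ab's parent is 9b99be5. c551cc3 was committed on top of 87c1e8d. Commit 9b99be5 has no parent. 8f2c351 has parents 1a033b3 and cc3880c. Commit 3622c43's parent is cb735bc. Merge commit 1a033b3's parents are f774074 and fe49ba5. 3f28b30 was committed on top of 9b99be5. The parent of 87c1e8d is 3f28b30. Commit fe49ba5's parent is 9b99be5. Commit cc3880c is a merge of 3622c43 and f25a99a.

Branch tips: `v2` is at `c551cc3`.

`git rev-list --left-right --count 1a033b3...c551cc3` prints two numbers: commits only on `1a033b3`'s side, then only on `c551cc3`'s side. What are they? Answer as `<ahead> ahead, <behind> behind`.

Reachable from 1a033b3: {1a033b3, 9b99be5, f774074, fe49ba5}.
Reachable from c551cc3: {3f28b30, 87c1e8d, 9b99be5, c551cc3}.
Only in 1a033b3's history (ahead): {1a033b3, f774074, fe49ba5} — 3.
Only in c551cc3's history (behind): {3f28b30, 87c1e8d, c551cc3} — 3.

3 ahead, 3 behind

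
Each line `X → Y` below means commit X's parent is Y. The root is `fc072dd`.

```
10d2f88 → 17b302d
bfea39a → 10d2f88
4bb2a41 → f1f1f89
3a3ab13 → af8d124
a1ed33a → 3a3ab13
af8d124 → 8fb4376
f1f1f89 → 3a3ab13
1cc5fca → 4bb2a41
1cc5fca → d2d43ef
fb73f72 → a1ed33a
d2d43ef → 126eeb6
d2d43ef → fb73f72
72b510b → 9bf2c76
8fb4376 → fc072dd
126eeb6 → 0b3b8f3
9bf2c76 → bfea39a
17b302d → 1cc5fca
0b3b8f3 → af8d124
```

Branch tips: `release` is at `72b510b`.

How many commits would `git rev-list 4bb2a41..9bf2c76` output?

Reachable from 9bf2c76: {0b3b8f3, 10d2f88, 126eeb6, 17b302d, 1cc5fca, 3a3ab13, 4bb2a41, 8fb4376, 9bf2c76, a1ed33a, af8d124, bfea39a, d2d43ef, f1f1f89, fb73f72, fc072dd}.
Reachable from 4bb2a41: {3a3ab13, 4bb2a41, 8fb4376, af8d124, f1f1f89, fc072dd}.
In 9bf2c76's history but not 4bb2a41's: {0b3b8f3, 10d2f88, 126eeb6, 17b302d, 1cc5fca, 9bf2c76, a1ed33a, bfea39a, d2d43ef, fb73f72} — 10 commits.

10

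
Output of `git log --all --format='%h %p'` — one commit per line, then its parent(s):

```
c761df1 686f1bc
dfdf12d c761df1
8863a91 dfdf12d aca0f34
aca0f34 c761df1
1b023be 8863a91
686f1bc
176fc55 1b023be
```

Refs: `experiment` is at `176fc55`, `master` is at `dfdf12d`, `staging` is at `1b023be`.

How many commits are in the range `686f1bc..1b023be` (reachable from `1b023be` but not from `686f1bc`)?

5

Reachable from 1b023be: {1b023be, 686f1bc, 8863a91, aca0f34, c761df1, dfdf12d}.
Reachable from 686f1bc: {686f1bc}.
In 1b023be's history but not 686f1bc's: {1b023be, 8863a91, aca0f34, c761df1, dfdf12d} — 5 commits.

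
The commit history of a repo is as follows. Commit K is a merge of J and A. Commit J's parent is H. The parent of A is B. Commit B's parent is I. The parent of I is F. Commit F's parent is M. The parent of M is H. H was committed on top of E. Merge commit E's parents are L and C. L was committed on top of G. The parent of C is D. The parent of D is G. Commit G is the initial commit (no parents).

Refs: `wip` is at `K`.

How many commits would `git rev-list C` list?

Walking parent pointers from C: reachable set = {C, D, G}.
That is 3 commits.

3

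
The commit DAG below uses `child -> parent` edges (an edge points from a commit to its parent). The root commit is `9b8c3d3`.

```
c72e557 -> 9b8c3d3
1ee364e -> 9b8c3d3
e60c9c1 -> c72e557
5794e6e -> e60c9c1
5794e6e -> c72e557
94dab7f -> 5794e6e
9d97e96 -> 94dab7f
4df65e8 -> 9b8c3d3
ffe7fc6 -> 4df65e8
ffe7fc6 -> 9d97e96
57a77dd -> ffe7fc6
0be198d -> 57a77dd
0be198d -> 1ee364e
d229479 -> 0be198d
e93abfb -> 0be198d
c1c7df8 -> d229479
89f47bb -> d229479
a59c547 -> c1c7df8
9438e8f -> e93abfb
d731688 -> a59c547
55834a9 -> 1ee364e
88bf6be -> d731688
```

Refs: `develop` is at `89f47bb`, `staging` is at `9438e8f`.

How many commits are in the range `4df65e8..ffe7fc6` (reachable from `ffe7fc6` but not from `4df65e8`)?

Reachable from ffe7fc6: {4df65e8, 5794e6e, 94dab7f, 9b8c3d3, 9d97e96, c72e557, e60c9c1, ffe7fc6}.
Reachable from 4df65e8: {4df65e8, 9b8c3d3}.
In ffe7fc6's history but not 4df65e8's: {5794e6e, 94dab7f, 9d97e96, c72e557, e60c9c1, ffe7fc6} — 6 commits.

6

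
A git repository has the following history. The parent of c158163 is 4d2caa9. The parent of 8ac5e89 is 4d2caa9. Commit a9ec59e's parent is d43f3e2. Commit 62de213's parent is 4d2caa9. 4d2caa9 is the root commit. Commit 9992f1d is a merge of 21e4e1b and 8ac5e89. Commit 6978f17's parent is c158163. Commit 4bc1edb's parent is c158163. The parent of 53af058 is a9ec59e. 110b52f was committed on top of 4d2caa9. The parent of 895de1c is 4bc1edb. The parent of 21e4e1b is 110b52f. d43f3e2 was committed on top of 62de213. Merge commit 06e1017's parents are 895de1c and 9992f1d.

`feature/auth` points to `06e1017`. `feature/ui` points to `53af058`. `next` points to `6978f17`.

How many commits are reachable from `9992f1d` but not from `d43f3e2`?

Reachable from 9992f1d: {110b52f, 21e4e1b, 4d2caa9, 8ac5e89, 9992f1d}.
Reachable from d43f3e2: {4d2caa9, 62de213, d43f3e2}.
In 9992f1d's history but not d43f3e2's: {110b52f, 21e4e1b, 8ac5e89, 9992f1d} — 4 commits.

4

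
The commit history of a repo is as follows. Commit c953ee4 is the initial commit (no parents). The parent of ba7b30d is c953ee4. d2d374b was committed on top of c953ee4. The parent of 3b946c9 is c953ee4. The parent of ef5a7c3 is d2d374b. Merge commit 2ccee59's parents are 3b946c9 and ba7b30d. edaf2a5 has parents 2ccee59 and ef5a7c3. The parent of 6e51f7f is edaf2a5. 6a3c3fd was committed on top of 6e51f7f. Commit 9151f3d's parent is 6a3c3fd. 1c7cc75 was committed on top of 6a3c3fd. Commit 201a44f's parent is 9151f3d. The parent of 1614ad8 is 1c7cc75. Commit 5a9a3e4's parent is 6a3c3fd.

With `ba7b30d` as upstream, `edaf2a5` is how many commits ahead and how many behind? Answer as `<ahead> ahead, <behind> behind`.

Reachable from edaf2a5: {2ccee59, 3b946c9, ba7b30d, c953ee4, d2d374b, edaf2a5, ef5a7c3}.
Reachable from ba7b30d: {ba7b30d, c953ee4}.
Only in edaf2a5's history (ahead): {2ccee59, 3b946c9, d2d374b, edaf2a5, ef5a7c3} — 5.
Only in ba7b30d's history (behind): {} — 0.

5 ahead, 0 behind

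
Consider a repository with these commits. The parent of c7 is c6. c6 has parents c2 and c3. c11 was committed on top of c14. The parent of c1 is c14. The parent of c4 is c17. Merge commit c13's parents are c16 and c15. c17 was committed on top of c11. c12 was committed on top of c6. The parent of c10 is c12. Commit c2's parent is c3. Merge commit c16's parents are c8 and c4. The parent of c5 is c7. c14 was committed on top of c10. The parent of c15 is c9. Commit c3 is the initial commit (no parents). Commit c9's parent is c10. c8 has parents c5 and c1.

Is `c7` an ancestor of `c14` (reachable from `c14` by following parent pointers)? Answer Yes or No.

Ancestors of c14: {c10, c12, c14, c2, c3, c6}.
c7 is not in that set, so it is not an ancestor of c14.

No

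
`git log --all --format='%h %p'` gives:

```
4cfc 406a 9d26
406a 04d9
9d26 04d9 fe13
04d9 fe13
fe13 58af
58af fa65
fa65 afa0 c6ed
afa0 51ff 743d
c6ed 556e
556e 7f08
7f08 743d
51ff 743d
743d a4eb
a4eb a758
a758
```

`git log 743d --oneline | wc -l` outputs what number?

3

Walking parent pointers from 743d: reachable set = {743d, a4eb, a758}.
That is 3 commits.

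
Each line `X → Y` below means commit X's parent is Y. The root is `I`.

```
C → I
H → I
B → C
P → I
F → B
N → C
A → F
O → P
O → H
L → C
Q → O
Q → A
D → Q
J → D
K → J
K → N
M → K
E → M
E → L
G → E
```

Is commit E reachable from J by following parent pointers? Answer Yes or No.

No

Ancestors of J: {A, B, C, D, F, H, I, J, O, P, Q}.
E is not in that set, so it is not an ancestor of J.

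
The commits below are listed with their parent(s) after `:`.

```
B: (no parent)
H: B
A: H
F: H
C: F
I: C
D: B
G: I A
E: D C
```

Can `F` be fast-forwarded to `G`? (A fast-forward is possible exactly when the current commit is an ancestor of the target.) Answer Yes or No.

Yes

A fast-forward from F to G is possible iff F is an ancestor of G.
Ancestors of G: {A, B, C, F, G, H, I}.
F is among them, so fast-forward is possible.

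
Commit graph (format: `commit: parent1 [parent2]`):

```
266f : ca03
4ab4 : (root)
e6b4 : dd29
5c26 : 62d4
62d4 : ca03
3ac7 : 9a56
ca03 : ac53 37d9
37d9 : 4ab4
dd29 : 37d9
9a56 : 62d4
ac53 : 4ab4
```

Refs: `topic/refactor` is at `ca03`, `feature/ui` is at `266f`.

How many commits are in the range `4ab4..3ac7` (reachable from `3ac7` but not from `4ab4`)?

Reachable from 3ac7: {37d9, 3ac7, 4ab4, 62d4, 9a56, ac53, ca03}.
Reachable from 4ab4: {4ab4}.
In 3ac7's history but not 4ab4's: {37d9, 3ac7, 62d4, 9a56, ac53, ca03} — 6 commits.

6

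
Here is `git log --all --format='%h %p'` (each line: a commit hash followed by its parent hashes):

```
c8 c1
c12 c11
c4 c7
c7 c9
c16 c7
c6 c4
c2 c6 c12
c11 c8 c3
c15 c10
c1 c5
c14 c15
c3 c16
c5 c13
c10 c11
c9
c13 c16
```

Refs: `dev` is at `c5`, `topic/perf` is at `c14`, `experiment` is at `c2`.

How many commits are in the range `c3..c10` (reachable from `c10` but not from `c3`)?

Reachable from c10: {c1, c10, c11, c13, c16, c3, c5, c7, c8, c9}.
Reachable from c3: {c16, c3, c7, c9}.
In c10's history but not c3's: {c1, c10, c11, c13, c5, c8} — 6 commits.

6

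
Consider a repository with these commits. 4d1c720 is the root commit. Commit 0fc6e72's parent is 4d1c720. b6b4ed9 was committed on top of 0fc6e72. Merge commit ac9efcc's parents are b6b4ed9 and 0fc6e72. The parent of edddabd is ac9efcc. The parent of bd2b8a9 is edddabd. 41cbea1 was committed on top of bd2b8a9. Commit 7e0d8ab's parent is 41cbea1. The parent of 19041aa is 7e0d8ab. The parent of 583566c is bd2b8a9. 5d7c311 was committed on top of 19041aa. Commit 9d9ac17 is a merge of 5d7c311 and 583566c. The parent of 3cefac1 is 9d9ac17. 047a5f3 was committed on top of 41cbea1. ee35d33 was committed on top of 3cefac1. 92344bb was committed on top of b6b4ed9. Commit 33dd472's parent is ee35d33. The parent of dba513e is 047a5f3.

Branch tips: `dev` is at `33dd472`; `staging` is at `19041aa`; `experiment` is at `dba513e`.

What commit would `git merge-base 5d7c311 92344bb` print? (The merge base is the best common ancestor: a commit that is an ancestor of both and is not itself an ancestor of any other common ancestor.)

Ancestors of 5d7c311: {0fc6e72, 19041aa, 41cbea1, 4d1c720, 5d7c311, 7e0d8ab, ac9efcc, b6b4ed9, bd2b8a9, edddabd}.
Ancestors of 92344bb: {0fc6e72, 4d1c720, 92344bb, b6b4ed9}.
Common ancestors: {0fc6e72, 4d1c720, b6b4ed9}.
Among these, b6b4ed9 is not an ancestor of any other common ancestor — it is the merge base.

b6b4ed9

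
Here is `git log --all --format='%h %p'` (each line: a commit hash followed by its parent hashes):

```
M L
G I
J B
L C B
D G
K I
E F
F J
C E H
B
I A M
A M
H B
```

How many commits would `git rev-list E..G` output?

7

Reachable from G: {A, B, C, E, F, G, H, I, J, L, M}.
Reachable from E: {B, E, F, J}.
In G's history but not E's: {A, C, G, H, I, L, M} — 7 commits.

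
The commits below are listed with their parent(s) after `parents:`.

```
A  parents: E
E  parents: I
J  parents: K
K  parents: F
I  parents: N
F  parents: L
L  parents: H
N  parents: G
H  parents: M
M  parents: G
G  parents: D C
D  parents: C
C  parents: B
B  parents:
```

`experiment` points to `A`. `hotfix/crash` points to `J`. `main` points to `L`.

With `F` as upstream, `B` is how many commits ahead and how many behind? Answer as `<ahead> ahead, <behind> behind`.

0 ahead, 7 behind

Reachable from B: {B}.
Reachable from F: {B, C, D, F, G, H, L, M}.
Only in B's history (ahead): {} — 0.
Only in F's history (behind): {C, D, F, G, H, L, M} — 7.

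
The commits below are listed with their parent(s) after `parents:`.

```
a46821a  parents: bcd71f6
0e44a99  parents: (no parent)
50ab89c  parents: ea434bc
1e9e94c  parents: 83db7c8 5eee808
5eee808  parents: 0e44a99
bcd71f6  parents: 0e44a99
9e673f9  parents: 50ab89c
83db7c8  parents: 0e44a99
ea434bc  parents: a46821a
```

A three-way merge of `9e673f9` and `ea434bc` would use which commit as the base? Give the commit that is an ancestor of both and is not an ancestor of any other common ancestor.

Ancestors of 9e673f9: {0e44a99, 50ab89c, 9e673f9, a46821a, bcd71f6, ea434bc}.
Ancestors of ea434bc: {0e44a99, a46821a, bcd71f6, ea434bc}.
Common ancestors: {0e44a99, a46821a, bcd71f6, ea434bc}.
Among these, ea434bc is not an ancestor of any other common ancestor — it is the merge base.

ea434bc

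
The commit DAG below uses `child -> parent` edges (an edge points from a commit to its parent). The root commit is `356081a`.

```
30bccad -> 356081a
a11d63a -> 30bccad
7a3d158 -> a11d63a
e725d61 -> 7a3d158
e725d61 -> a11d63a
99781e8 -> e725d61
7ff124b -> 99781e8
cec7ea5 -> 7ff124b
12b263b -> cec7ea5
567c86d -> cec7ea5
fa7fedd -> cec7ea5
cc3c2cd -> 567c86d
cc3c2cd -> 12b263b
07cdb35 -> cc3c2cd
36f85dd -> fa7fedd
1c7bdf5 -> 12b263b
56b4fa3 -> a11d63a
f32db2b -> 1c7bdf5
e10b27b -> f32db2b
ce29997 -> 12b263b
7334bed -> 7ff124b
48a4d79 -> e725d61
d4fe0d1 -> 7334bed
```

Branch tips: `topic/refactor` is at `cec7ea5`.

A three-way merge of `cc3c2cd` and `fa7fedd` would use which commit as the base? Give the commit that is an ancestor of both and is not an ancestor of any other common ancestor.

Ancestors of cc3c2cd: {12b263b, 30bccad, 356081a, 567c86d, 7a3d158, 7ff124b, 99781e8, a11d63a, cc3c2cd, cec7ea5, e725d61}.
Ancestors of fa7fedd: {30bccad, 356081a, 7a3d158, 7ff124b, 99781e8, a11d63a, cec7ea5, e725d61, fa7fedd}.
Common ancestors: {30bccad, 356081a, 7a3d158, 7ff124b, 99781e8, a11d63a, cec7ea5, e725d61}.
Among these, cec7ea5 is not an ancestor of any other common ancestor — it is the merge base.

cec7ea5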